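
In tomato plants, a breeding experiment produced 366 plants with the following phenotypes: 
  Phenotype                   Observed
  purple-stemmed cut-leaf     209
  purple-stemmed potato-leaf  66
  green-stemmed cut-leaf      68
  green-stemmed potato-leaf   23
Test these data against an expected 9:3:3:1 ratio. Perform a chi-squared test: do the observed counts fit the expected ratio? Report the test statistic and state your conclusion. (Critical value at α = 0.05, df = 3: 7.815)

0.154; consistent

Under the 9:3:3:1 hypothesis (Σ ratio = 16, N = 366):
  purple-stemmed cut-leaf: 366 × 9/16 = 205.875
  purple-stemmed potato-leaf: 366 × 3/16 = 68.625
  green-stemmed cut-leaf: 366 × 3/16 = 68.625
  green-stemmed potato-leaf: 366 × 1/16 = 22.875
χ² = Σ (O − E)² / E
  purple-stemmed cut-leaf: (209 − 205.875)² / 205.875 = 0.0474
  purple-stemmed potato-leaf: (66 − 68.625)² / 68.625 = 0.1004
  green-stemmed cut-leaf: (68 − 68.625)² / 68.625 = 0.0057
  green-stemmed potato-leaf: (23 − 22.875)² / 22.875 = 0.0007
χ² = 0.0474 + 0.1004 + 0.0057 + 0.0007 = 0.1542 ≈ 0.154
Degrees of freedom = 4 − 1 = 3; critical value at α = 0.05 is 7.815.
Since 0.154 < 7.815, we fail to reject the null hypothesis — the data are consistent with the 9:3:3:1 ratio.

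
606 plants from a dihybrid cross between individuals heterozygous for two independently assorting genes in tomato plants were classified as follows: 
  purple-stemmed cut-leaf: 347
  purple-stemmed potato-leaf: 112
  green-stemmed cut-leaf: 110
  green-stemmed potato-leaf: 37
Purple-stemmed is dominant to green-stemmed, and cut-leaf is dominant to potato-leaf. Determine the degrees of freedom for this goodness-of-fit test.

A dihybrid F₂ with independent assortment and complete dominance at both loci gives a 9:3:3:1 phenotypic ratio.
A goodness-of-fit test with 4 phenotype classes has df = 4 − 1 = 3.

3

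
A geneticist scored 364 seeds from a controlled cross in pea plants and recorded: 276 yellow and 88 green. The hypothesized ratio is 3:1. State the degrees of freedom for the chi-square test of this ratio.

1

A goodness-of-fit test with 2 phenotype classes has df = 2 − 1 = 1.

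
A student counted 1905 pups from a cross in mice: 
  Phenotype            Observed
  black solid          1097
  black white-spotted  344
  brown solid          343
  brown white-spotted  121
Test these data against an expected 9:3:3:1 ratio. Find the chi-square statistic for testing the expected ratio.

1.686

Expected counts for N = 1905 under a 9:3:3:1 ratio (total parts = 16):
  black solid: 1905 × 9/16 = 1071.5625
  black white-spotted: 1905 × 3/16 = 357.1875
  brown solid: 1905 × 3/16 = 357.1875
  brown white-spotted: 1905 × 1/16 = 119.0625
χ² = Σ (O − E)² / E
  black solid: (1097 − 1071.5625)² / 1071.5625 = 0.6039
  black white-spotted: (344 − 357.1875)² / 357.1875 = 0.4869
  brown solid: (343 − 357.1875)² / 357.1875 = 0.5635
  brown white-spotted: (121 − 119.0625)² / 119.0625 = 0.0315
χ² = 0.6039 + 0.4869 + 0.5635 + 0.0315 = 1.6858 ≈ 1.686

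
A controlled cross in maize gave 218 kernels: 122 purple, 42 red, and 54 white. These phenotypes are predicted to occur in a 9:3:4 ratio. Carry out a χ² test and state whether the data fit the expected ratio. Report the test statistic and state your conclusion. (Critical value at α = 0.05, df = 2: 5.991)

Expected counts for N = 218 under a 9:3:4 ratio (total parts = 16):
  purple: 218 × 9/16 = 122.625
  red: 218 × 3/16 = 40.875
  white: 218 × 4/16 = 54.5
χ² = Σ (O − E)² / E
  purple: (122 − 122.625)² / 122.625 = 0.0032
  red: (42 − 40.875)² / 40.875 = 0.0310
  white: (54 − 54.5)² / 54.5 = 0.0046
χ² = 0.0032 + 0.0310 + 0.0046 = 0.0388 ≈ 0.039
Degrees of freedom = 3 − 1 = 2; critical value at α = 0.05 is 5.991.
Since 0.039 < 5.991, we fail to reject the null hypothesis — the data are consistent with the 9:3:4 ratio.

0.039; consistent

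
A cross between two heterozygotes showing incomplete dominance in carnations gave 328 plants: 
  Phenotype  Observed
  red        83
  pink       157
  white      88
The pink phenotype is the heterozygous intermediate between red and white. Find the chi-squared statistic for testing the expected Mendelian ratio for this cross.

With incomplete dominance, a heterozygote × heterozygote cross gives a 1:2:1 phenotypic ratio.
Expected counts for N = 328 under a 1:2:1 ratio (total parts = 4):
  red: 328 × 1/4 = 82
  pink: 328 × 2/4 = 164
  white: 328 × 1/4 = 82
χ² = Σ (O − E)² / E
  red: (83 − 82)² / 82 = 0.0122
  pink: (157 − 164)² / 164 = 0.2988
  white: (88 − 82)² / 82 = 0.4390
χ² = 0.0122 + 0.2988 + 0.4390 = 0.750

0.750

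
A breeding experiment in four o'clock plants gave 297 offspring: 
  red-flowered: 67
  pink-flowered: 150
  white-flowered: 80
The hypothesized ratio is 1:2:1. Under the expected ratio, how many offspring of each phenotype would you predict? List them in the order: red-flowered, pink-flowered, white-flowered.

Under the 1:2:1 hypothesis (Σ ratio = 4, N = 297):
  red-flowered: 297 × 1/4 = 74.25
  pink-flowered: 297 × 2/4 = 148.5
  white-flowered: 297 × 1/4 = 74.25

74.25, 148.5, 74.25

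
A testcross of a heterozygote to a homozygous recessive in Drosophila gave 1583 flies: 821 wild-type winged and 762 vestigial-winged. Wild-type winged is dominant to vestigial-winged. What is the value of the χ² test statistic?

2.199

A testcross of a heterozygote (Aa × aa) gives a 1:1 phenotypic ratio.
Expected counts for N = 1583 under a 1:1 ratio (total parts = 2):
  wild-type winged: 1583 × 1/2 = 791.5
  vestigial-winged: 1583 × 1/2 = 791.5
χ² = Σ (O − E)² / E
  wild-type winged: (821 − 791.5)² / 791.5 = 1.0995
  vestigial-winged: (762 − 791.5)² / 791.5 = 1.0995
χ² = 1.0995 + 1.0995 = 2.199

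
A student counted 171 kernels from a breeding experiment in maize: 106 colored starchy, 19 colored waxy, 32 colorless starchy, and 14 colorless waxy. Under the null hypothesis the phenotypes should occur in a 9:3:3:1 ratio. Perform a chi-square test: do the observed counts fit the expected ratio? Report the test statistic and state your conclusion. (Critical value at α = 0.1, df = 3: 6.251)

7.350; not consistent

The 9:3:3:1 ratio has 16 parts, so with N = 171 the expected counts are:
  colored starchy: 171 × 9/16 = 96.1875
  colored waxy: 171 × 3/16 = 32.0625
  colorless starchy: 171 × 3/16 = 32.0625
  colorless waxy: 171 × 1/16 = 10.6875
χ² = Σ (O − E)² / E
  colored starchy: (106 − 96.1875)² / 96.1875 = 1.0010
  colored waxy: (19 − 32.0625)² / 32.0625 = 5.3218
  colorless starchy: (32 − 32.0625)² / 32.0625 = 0.0001
  colorless waxy: (14 − 10.6875)² / 10.6875 = 1.0267
χ² = 1.0010 + 5.3218 + 0.0001 + 1.0267 = 7.3496 ≈ 7.350
Degrees of freedom = 4 − 1 = 3; critical value at α = 0.1 is 6.251.
Since 7.350 > 6.251, we reject the null hypothesis — the data do not fit the 9:3:3:1 ratio.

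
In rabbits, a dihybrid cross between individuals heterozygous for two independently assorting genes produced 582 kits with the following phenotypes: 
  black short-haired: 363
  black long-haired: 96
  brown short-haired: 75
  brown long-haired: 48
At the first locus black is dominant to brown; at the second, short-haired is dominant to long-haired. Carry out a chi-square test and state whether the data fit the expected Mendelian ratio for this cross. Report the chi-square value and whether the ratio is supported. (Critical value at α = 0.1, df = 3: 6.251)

19.842; not consistent

A dihybrid F₂ with independent assortment and complete dominance at both loci gives a 9:3:3:1 phenotypic ratio.
Under the 9:3:3:1 hypothesis (Σ ratio = 16, N = 582):
  black short-haired: 582 × 9/16 = 327.375
  black long-haired: 582 × 3/16 = 109.125
  brown short-haired: 582 × 3/16 = 109.125
  brown long-haired: 582 × 1/16 = 36.375
χ² = Σ (O − E)² / E
  black short-haired: (363 − 327.375)² / 327.375 = 3.8767
  black long-haired: (96 − 109.125)² / 109.125 = 1.5786
  brown short-haired: (75 − 109.125)² / 109.125 = 10.6714
  brown long-haired: (48 − 36.375)² / 36.375 = 3.7152
χ² = 3.8767 + 1.5786 + 10.6714 + 3.7152 = 19.8419 ≈ 19.842
Degrees of freedom = 4 − 1 = 3; critical value at α = 0.1 is 6.251.
Since 19.842 > 6.251, we reject the null hypothesis — the data do not fit the 9:3:3:1 ratio.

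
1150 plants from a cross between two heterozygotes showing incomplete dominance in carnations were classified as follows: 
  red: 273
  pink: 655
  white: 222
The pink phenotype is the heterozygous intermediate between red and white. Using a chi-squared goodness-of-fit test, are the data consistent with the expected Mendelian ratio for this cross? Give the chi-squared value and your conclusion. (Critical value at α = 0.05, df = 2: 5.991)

With incomplete dominance, a heterozygote × heterozygote cross gives a 1:2:1 phenotypic ratio.
Expected counts for N = 1150 under a 1:2:1 ratio (total parts = 4):
  red: 1150 × 1/4 = 287.5
  pink: 1150 × 2/4 = 575
  white: 1150 × 1/4 = 287.5
χ² = Σ (O − E)² / E
  red: (273 − 287.5)² / 287.5 = 0.7313
  pink: (655 − 575)² / 575 = 11.1304
  white: (222 − 287.5)² / 287.5 = 14.9226
χ² = 0.7313 + 11.1304 + 14.9226 = 26.7843 ≈ 26.784
Degrees of freedom = 3 − 1 = 2; critical value at α = 0.05 is 5.991.
Since 26.784 > 5.991, we reject the null hypothesis — the data do not fit the 1:2:1 ratio.

26.784; not consistent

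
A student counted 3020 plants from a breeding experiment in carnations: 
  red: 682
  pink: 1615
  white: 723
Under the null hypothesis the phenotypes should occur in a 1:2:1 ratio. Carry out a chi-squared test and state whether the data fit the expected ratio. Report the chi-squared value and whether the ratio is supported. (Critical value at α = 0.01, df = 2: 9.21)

Total ratio parts = 4. Expected numbers out of 3020:
  red: 3020 × 1/4 = 755
  pink: 3020 × 2/4 = 1510
  white: 3020 × 1/4 = 755
χ² = Σ (O − E)² / E
  red: (682 − 755)² / 755 = 7.0583
  pink: (1615 − 1510)² / 1510 = 7.3013
  white: (723 − 755)² / 755 = 1.3563
χ² = 7.0583 + 7.3013 + 1.3563 = 15.7159 ≈ 15.716
Degrees of freedom = 3 − 1 = 2; critical value at α = 0.01 is 9.21.
Since 15.716 > 9.21, we reject the null hypothesis — the data do not fit the 1:2:1 ratio.

15.716; not consistent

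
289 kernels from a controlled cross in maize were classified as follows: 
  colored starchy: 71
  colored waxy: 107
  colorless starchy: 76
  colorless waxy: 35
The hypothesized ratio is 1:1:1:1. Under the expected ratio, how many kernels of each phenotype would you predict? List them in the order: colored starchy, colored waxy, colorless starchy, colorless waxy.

Under the 1:1:1:1 hypothesis (Σ ratio = 4, N = 289):
  colored starchy: 289 × 1/4 = 72.25
  colored waxy: 289 × 1/4 = 72.25
  colorless starchy: 289 × 1/4 = 72.25
  colorless waxy: 289 × 1/4 = 72.25

72.25, 72.25, 72.25, 72.25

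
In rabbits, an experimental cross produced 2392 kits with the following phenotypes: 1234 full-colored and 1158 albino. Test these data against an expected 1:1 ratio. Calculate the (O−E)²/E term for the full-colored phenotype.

1.207

The 1:1 ratio has 2 parts, so with N = 2392 the expected counts are:
  full-colored: 2392 × 1/2 = 1196
  albino: 2392 × 1/2 = 1196
Contribution of full-colored: (1234 − 1196)² / 1196 = 1.2074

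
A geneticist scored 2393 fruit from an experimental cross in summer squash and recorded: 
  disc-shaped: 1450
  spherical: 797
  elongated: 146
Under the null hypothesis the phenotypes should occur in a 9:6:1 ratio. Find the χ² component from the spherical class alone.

11.227

Total ratio parts = 16. Expected numbers out of 2393:
  disc-shaped: 2393 × 9/16 = 1346.0625
  spherical: 2393 × 6/16 = 897.375
  elongated: 2393 × 1/16 = 149.5625
Contribution of spherical: (797 − 897.375)² / 897.375 = 11.2273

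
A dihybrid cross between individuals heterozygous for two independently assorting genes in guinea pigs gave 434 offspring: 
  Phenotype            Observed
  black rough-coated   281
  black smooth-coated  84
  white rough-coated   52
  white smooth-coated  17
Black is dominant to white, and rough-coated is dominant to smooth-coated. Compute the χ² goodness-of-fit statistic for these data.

A dihybrid F₂ with independent assortment and complete dominance at both loci gives a 9:3:3:1 phenotypic ratio.
Under the 9:3:3:1 hypothesis (Σ ratio = 16, N = 434):
  black rough-coated: 434 × 9/16 = 244.125
  black smooth-coated: 434 × 3/16 = 81.375
  white rough-coated: 434 × 3/16 = 81.375
  white smooth-coated: 434 × 1/16 = 27.125
χ² = Σ (O − E)² / E
  black rough-coated: (281 − 244.125)² / 244.125 = 5.5700
  black smooth-coated: (84 − 81.375)² / 81.375 = 0.0847
  white rough-coated: (52 − 81.375)² / 81.375 = 10.6039
  white smooth-coated: (17 − 27.125)² / 27.125 = 3.7794
χ² = 5.5700 + 0.0847 + 10.6039 + 3.7794 = 20.038

20.038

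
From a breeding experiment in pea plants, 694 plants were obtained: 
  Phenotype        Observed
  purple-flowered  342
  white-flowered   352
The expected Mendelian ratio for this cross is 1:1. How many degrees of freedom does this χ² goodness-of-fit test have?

A goodness-of-fit test with 2 phenotype classes has df = 2 − 1 = 1.

1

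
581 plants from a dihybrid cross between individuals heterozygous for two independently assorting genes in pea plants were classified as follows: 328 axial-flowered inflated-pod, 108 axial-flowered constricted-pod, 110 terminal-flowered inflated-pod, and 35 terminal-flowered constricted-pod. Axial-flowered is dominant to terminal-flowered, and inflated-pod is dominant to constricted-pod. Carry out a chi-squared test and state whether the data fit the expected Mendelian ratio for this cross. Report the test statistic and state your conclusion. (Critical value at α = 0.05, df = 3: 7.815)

A dihybrid F₂ with independent assortment and complete dominance at both loci gives a 9:3:3:1 phenotypic ratio.
Total ratio parts = 16. Expected numbers out of 581:
  axial-flowered inflated-pod: 581 × 9/16 = 326.8125
  axial-flowered constricted-pod: 581 × 3/16 = 108.9375
  terminal-flowered inflated-pod: 581 × 3/16 = 108.9375
  terminal-flowered constricted-pod: 581 × 1/16 = 36.3125
χ² = Σ (O − E)² / E
  axial-flowered inflated-pod: (328 − 326.8125)² / 326.8125 = 0.0043
  axial-flowered constricted-pod: (108 − 108.9375)² / 108.9375 = 0.0081
  terminal-flowered inflated-pod: (110 − 108.9375)² / 108.9375 = 0.0104
  terminal-flowered constricted-pod: (35 − 36.3125)² / 36.3125 = 0.0474
χ² = 0.0043 + 0.0081 + 0.0104 + 0.0474 = 0.0702 ≈ 0.070
Degrees of freedom = 4 − 1 = 3; critical value at α = 0.05 is 7.815.
Since 0.070 < 7.815, we fail to reject the null hypothesis — the data are consistent with the 9:3:3:1 ratio.

0.070; consistent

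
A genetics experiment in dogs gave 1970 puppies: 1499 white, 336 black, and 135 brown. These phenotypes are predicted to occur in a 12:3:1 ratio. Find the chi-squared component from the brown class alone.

Total ratio parts = 16. Expected numbers out of 1970:
  white: 1970 × 12/16 = 1477.5
  black: 1970 × 3/16 = 369.375
  brown: 1970 × 1/16 = 123.125
Contribution of brown: (135 − 123.125)² / 123.125 = 1.1453

1.145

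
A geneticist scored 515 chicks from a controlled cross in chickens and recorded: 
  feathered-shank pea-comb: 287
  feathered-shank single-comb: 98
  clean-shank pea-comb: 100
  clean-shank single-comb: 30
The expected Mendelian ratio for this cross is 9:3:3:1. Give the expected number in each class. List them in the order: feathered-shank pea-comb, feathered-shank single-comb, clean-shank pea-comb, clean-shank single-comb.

289.6875, 96.5625, 96.5625, 32.1875

Under the 9:3:3:1 hypothesis (Σ ratio = 16, N = 515):
  feathered-shank pea-comb: 515 × 9/16 = 289.6875
  feathered-shank single-comb: 515 × 3/16 = 96.5625
  clean-shank pea-comb: 515 × 3/16 = 96.5625
  clean-shank single-comb: 515 × 1/16 = 32.1875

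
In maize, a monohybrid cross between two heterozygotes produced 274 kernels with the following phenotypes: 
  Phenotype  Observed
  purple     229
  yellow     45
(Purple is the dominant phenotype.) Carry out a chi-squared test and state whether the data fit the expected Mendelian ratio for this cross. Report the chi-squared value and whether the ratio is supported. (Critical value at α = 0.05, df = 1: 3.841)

For a monohybrid cross between heterozygotes with complete dominance, the expected phenotypic ratio is 3:1.
Total ratio parts = 4. Expected numbers out of 274:
  purple: 274 × 3/4 = 205.5
  yellow: 274 × 1/4 = 68.5
χ² = Σ (O − E)² / E
  purple: (229 − 205.5)² / 205.5 = 2.6873
  yellow: (45 − 68.5)² / 68.5 = 8.0620
χ² = 2.6873 + 8.0620 = 10.7493 ≈ 10.749
Degrees of freedom = 2 − 1 = 1; critical value at α = 0.05 is 3.841.
Since 10.749 > 3.841, we reject the null hypothesis — the data do not fit the 3:1 ratio.

10.749; not consistent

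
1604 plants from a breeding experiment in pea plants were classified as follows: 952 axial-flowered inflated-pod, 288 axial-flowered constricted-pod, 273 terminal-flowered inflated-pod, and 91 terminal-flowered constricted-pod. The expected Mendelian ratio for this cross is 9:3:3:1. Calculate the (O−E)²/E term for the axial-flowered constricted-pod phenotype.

0.541

Expected counts for N = 1604 under a 9:3:3:1 ratio (total parts = 16):
  axial-flowered inflated-pod: 1604 × 9/16 = 902.25
  axial-flowered constricted-pod: 1604 × 3/16 = 300.75
  terminal-flowered inflated-pod: 1604 × 3/16 = 300.75
  terminal-flowered constricted-pod: 1604 × 1/16 = 100.25
Contribution of axial-flowered constricted-pod: (288 − 300.75)² / 300.75 = 0.5405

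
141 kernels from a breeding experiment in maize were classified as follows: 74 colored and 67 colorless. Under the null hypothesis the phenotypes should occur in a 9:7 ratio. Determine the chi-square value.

The 9:7 ratio has 16 parts, so with N = 141 the expected counts are:
  colored: 141 × 9/16 = 79.3125
  colorless: 141 × 7/16 = 61.6875
χ² = Σ (O − E)² / E
  colored: (74 − 79.3125)² / 79.3125 = 0.3558
  colorless: (67 − 61.6875)² / 61.6875 = 0.4575
χ² = 0.3558 + 0.4575 = 0.8133 ≈ 0.813

0.813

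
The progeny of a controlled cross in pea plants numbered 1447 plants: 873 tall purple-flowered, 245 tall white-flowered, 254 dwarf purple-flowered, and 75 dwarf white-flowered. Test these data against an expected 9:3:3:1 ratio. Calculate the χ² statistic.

Total ratio parts = 16. Expected numbers out of 1447:
  tall purple-flowered: 1447 × 9/16 = 813.9375
  tall white-flowered: 1447 × 3/16 = 271.3125
  dwarf purple-flowered: 1447 × 3/16 = 271.3125
  dwarf white-flowered: 1447 × 1/16 = 90.4375
χ² = Σ (O − E)² / E
  tall purple-flowered: (873 − 813.9375)² / 813.9375 = 4.2858
  tall white-flowered: (245 − 271.3125)² / 271.3125 = 2.5518
  dwarf purple-flowered: (254 − 271.3125)² / 271.3125 = 1.1047
  dwarf white-flowered: (75 − 90.4375)² / 90.4375 = 2.6352
χ² = 4.2858 + 2.5518 + 1.1047 + 2.6352 = 10.5775 ≈ 10.578

10.578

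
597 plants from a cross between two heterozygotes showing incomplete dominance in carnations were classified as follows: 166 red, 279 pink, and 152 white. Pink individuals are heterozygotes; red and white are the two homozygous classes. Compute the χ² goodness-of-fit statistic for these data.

With incomplete dominance, a heterozygote × heterozygote cross gives a 1:2:1 phenotypic ratio.
Expected counts for N = 597 under a 1:2:1 ratio (total parts = 4):
  red: 597 × 1/4 = 149.25
  pink: 597 × 2/4 = 298.5
  white: 597 × 1/4 = 149.25
χ² = Σ (O − E)² / E
  red: (166 − 149.25)² / 149.25 = 1.8798
  pink: (279 − 298.5)² / 298.5 = 1.2739
  white: (152 − 149.25)² / 149.25 = 0.0507
χ² = 1.8798 + 1.2739 + 0.0507 = 3.2044 ≈ 3.204

3.204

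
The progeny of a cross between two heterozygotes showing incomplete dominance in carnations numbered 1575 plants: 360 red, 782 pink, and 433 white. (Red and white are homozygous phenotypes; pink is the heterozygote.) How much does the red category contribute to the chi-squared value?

With incomplete dominance, a heterozygote × heterozygote cross gives a 1:2:1 phenotypic ratio.
Total ratio parts = 4. Expected numbers out of 1575:
  red: 1575 × 1/4 = 393.75
  pink: 1575 × 2/4 = 787.5
  white: 1575 × 1/4 = 393.75
Contribution of red: (360 − 393.75)² / 393.75 = 2.8929

2.893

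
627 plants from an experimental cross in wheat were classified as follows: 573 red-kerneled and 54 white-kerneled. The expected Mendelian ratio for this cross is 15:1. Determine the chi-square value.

The 15:1 ratio has 16 parts, so with N = 627 the expected counts are:
  red-kerneled: 627 × 15/16 = 587.8125
  white-kerneled: 627 × 1/16 = 39.1875
χ² = Σ (O − E)² / E
  red-kerneled: (573 − 587.8125)² / 587.8125 = 0.3733
  white-kerneled: (54 − 39.1875)² / 39.1875 = 5.5990
χ² = 0.3733 + 5.5990 = 5.9723 ≈ 5.972

5.972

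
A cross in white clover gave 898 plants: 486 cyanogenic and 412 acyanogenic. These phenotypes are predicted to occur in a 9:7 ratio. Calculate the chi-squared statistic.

Total ratio parts = 16. Expected numbers out of 898:
  cyanogenic: 898 × 9/16 = 505.125
  acyanogenic: 898 × 7/16 = 392.875
χ² = Σ (O − E)² / E
  cyanogenic: (486 − 505.125)² / 505.125 = 0.7241
  acyanogenic: (412 − 392.875)² / 392.875 = 0.9310
χ² = 0.7241 + 0.9310 = 1.6551 ≈ 1.655

1.655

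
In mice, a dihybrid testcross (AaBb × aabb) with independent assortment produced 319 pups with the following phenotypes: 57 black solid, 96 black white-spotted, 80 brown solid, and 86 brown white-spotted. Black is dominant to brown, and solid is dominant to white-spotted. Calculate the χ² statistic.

A dihybrid testcross with independent assortment gives a 1:1:1:1 ratio.
Expected counts for N = 319 under a 1:1:1:1 ratio (total parts = 4):
  black solid: 319 × 1/4 = 79.75
  black white-spotted: 319 × 1/4 = 79.75
  brown solid: 319 × 1/4 = 79.75
  brown white-spotted: 319 × 1/4 = 79.75
χ² = Σ (O − E)² / E
  black solid: (57 − 79.75)² / 79.75 = 6.4898
  black white-spotted: (96 − 79.75)² / 79.75 = 3.3111
  brown solid: (80 − 79.75)² / 79.75 = 0.0008
  brown white-spotted: (86 − 79.75)² / 79.75 = 0.4898
χ² = 6.4898 + 3.3111 + 0.0008 + 0.4898 = 10.2915 ≈ 10.292

10.292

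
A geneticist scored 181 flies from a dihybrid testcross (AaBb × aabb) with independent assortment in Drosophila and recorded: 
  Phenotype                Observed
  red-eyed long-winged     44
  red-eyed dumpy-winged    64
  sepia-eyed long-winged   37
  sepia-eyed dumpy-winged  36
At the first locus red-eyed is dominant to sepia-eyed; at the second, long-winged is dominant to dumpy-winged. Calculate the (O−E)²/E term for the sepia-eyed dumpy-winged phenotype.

1.891

A dihybrid testcross with independent assortment gives a 1:1:1:1 ratio.
Expected counts for N = 181 under a 1:1:1:1 ratio (total parts = 4):
  red-eyed long-winged: 181 × 1/4 = 45.25
  red-eyed dumpy-winged: 181 × 1/4 = 45.25
  sepia-eyed long-winged: 181 × 1/4 = 45.25
  sepia-eyed dumpy-winged: 181 × 1/4 = 45.25
Contribution of sepia-eyed dumpy-winged: (36 − 45.25)² / 45.25 = 1.8909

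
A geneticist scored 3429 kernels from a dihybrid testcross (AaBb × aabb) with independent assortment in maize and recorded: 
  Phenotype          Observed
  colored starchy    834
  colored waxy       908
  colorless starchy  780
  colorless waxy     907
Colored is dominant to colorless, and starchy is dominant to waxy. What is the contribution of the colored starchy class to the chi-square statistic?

A dihybrid testcross with independent assortment gives a 1:1:1:1 ratio.
The 1:1:1:1 ratio has 4 parts, so with N = 3429 the expected counts are:
  colored starchy: 3429 × 1/4 = 857.25
  colored waxy: 3429 × 1/4 = 857.25
  colorless starchy: 3429 × 1/4 = 857.25
  colorless waxy: 3429 × 1/4 = 857.25
Contribution of colored starchy: (834 − 857.25)² / 857.25 = 0.6306

0.631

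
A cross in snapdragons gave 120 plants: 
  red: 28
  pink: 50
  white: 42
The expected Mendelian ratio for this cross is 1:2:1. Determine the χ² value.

The 1:2:1 ratio has 4 parts, so with N = 120 the expected counts are:
  red: 120 × 1/4 = 30
  pink: 120 × 2/4 = 60
  white: 120 × 1/4 = 30
χ² = Σ (O − E)² / E
  red: (28 − 30)² / 30 = 0.1333
  pink: (50 − 60)² / 60 = 1.6667
  white: (42 − 30)² / 30 = 4.8000
χ² = 0.1333 + 1.6667 + 4.8000 = 6.600

6.600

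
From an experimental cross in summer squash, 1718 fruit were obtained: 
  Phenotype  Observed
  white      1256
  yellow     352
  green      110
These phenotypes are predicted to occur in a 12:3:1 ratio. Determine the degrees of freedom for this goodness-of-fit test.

2

A goodness-of-fit test with 3 phenotype classes has df = 3 − 1 = 2.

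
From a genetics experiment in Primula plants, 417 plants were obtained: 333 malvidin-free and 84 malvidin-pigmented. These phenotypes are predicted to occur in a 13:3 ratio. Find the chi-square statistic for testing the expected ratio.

Total ratio parts = 16. Expected numbers out of 417:
  malvidin-free: 417 × 13/16 = 338.8125
  malvidin-pigmented: 417 × 3/16 = 78.1875
χ² = Σ (O − E)² / E
  malvidin-free: (333 − 338.8125)² / 338.8125 = 0.0997
  malvidin-pigmented: (84 − 78.1875)² / 78.1875 = 0.4321
χ² = 0.0997 + 0.4321 = 0.5318 ≈ 0.532

0.532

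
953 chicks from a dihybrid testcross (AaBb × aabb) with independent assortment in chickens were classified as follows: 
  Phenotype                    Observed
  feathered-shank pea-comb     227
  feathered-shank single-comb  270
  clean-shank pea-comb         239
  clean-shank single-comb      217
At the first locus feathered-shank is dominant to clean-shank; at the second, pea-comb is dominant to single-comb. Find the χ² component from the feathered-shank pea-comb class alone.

0.531

A dihybrid testcross with independent assortment gives a 1:1:1:1 ratio.
The 1:1:1:1 ratio has 4 parts, so with N = 953 the expected counts are:
  feathered-shank pea-comb: 953 × 1/4 = 238.25
  feathered-shank single-comb: 953 × 1/4 = 238.25
  clean-shank pea-comb: 953 × 1/4 = 238.25
  clean-shank single-comb: 953 × 1/4 = 238.25
Contribution of feathered-shank pea-comb: (227 − 238.25)² / 238.25 = 0.5312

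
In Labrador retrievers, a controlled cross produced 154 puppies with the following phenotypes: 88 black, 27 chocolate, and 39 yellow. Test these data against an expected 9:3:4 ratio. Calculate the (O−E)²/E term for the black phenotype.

Under the 9:3:4 hypothesis (Σ ratio = 16, N = 154):
  black: 154 × 9/16 = 86.625
  chocolate: 154 × 3/16 = 28.875
  yellow: 154 × 4/16 = 38.5
Contribution of black: (88 − 86.625)² / 86.625 = 0.0218

0.022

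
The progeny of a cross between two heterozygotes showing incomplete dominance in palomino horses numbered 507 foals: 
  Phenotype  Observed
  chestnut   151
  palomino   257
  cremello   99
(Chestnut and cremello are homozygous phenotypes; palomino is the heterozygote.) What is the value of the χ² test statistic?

With incomplete dominance, a heterozygote × heterozygote cross gives a 1:2:1 phenotypic ratio.
Total ratio parts = 4. Expected numbers out of 507:
  chestnut: 507 × 1/4 = 126.75
  palomino: 507 × 2/4 = 253.5
  cremello: 507 × 1/4 = 126.75
χ² = Σ (O − E)² / E
  chestnut: (151 − 126.75)² / 126.75 = 4.6395
  palomino: (257 − 253.5)² / 253.5 = 0.0483
  cremello: (99 − 126.75)² / 126.75 = 6.0754
χ² = 4.6395 + 0.0483 + 6.0754 = 10.7632 ≈ 10.763

10.763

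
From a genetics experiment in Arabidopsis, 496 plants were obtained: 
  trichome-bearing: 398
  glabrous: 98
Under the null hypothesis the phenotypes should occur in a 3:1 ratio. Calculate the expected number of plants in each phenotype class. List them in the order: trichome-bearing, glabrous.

The 3:1 ratio has 4 parts, so with N = 496 the expected counts are:
  trichome-bearing: 496 × 3/4 = 372
  glabrous: 496 × 1/4 = 124

372, 124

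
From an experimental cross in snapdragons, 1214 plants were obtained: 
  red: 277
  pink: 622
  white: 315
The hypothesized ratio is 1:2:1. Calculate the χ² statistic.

Expected counts for N = 1214 under a 1:2:1 ratio (total parts = 4):
  red: 1214 × 1/4 = 303.5
  pink: 1214 × 2/4 = 607
  white: 1214 × 1/4 = 303.5
χ² = Σ (O − E)² / E
  red: (277 − 303.5)² / 303.5 = 2.3138
  pink: (622 − 607)² / 607 = 0.3707
  white: (315 − 303.5)² / 303.5 = 0.4357
χ² = 2.3138 + 0.3707 + 0.4357 = 3.1202 ≈ 3.120

3.120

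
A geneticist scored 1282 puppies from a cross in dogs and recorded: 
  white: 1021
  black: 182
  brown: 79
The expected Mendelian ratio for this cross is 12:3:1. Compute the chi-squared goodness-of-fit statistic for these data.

The 12:3:1 ratio has 16 parts, so with N = 1282 the expected counts are:
  white: 1282 × 12/16 = 961.5
  black: 1282 × 3/16 = 240.375
  brown: 1282 × 1/16 = 80.125
χ² = Σ (O − E)² / E
  white: (1021 − 961.5)² / 961.5 = 3.6820
  black: (182 − 240.375)² / 240.375 = 14.1764
  brown: (79 − 80.125)² / 80.125 = 0.0158
χ² = 3.6820 + 14.1764 + 0.0158 = 17.8742 ≈ 17.874

17.874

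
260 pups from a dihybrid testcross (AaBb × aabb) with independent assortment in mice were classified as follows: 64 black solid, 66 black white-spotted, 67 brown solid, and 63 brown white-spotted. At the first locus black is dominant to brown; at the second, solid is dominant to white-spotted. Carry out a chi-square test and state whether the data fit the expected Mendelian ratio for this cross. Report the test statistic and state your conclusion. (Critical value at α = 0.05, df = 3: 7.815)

0.154; consistent

A dihybrid testcross with independent assortment gives a 1:1:1:1 ratio.
The 1:1:1:1 ratio has 4 parts, so with N = 260 the expected counts are:
  black solid: 260 × 1/4 = 65
  black white-spotted: 260 × 1/4 = 65
  brown solid: 260 × 1/4 = 65
  brown white-spotted: 260 × 1/4 = 65
χ² = Σ (O − E)² / E
  black solid: (64 − 65)² / 65 = 0.0154
  black white-spotted: (66 − 65)² / 65 = 0.0154
  brown solid: (67 − 65)² / 65 = 0.0615
  brown white-spotted: (63 − 65)² / 65 = 0.0615
χ² = 0.0154 + 0.0154 + 0.0615 + 0.0615 = 0.1538 ≈ 0.154
Degrees of freedom = 4 − 1 = 3; critical value at α = 0.05 is 7.815.
Since 0.154 < 7.815, we fail to reject the null hypothesis — the data are consistent with the 1:1:1:1 ratio.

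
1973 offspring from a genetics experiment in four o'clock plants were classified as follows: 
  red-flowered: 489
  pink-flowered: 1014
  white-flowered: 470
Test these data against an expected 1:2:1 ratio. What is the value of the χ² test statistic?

1.899

Total ratio parts = 4. Expected numbers out of 1973:
  red-flowered: 1973 × 1/4 = 493.25
  pink-flowered: 1973 × 2/4 = 986.5
  white-flowered: 1973 × 1/4 = 493.25
χ² = Σ (O − E)² / E
  red-flowered: (489 − 493.25)² / 493.25 = 0.0366
  pink-flowered: (1014 − 986.5)² / 986.5 = 0.7666
  white-flowered: (470 − 493.25)² / 493.25 = 1.0959
χ² = 0.0366 + 0.7666 + 1.0959 = 1.8991 ≈ 1.899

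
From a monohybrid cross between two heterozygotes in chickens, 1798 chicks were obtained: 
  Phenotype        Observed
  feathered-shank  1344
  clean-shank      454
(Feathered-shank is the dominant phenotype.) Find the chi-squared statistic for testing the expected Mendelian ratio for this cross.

For a monohybrid cross between heterozygotes with complete dominance, the expected phenotypic ratio is 3:1.
The 3:1 ratio has 4 parts, so with N = 1798 the expected counts are:
  feathered-shank: 1798 × 3/4 = 1348.5
  clean-shank: 1798 × 1/4 = 449.5
χ² = Σ (O − E)² / E
  feathered-shank: (1344 − 1348.5)² / 1348.5 = 0.0150
  clean-shank: (454 − 449.5)² / 449.5 = 0.0451
χ² = 0.0150 + 0.0451 = 0.0601 ≈ 0.060

0.060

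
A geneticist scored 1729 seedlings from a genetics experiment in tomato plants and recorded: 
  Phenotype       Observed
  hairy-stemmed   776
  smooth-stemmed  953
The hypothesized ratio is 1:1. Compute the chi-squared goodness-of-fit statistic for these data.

Expected counts for N = 1729 under a 1:1 ratio (total parts = 2):
  hairy-stemmed: 1729 × 1/2 = 864.5
  smooth-stemmed: 1729 × 1/2 = 864.5
χ² = Σ (O − E)² / E
  hairy-stemmed: (776 − 864.5)² / 864.5 = 9.0599
  smooth-stemmed: (953 − 864.5)² / 864.5 = 9.0599
χ² = 9.0599 + 9.0599 = 18.1198 ≈ 18.120

18.120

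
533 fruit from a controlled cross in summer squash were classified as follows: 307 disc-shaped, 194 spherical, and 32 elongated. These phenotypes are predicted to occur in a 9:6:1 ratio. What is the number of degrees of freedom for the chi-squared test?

2

A goodness-of-fit test with 3 phenotype classes has df = 3 − 1 = 2.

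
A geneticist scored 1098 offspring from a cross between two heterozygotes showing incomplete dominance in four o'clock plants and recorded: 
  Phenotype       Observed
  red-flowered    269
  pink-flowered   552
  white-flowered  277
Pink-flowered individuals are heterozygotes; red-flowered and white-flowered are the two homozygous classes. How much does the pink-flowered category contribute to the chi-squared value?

0.016

With incomplete dominance, a heterozygote × heterozygote cross gives a 1:2:1 phenotypic ratio.
Under the 1:2:1 hypothesis (Σ ratio = 4, N = 1098):
  red-flowered: 1098 × 1/4 = 274.5
  pink-flowered: 1098 × 2/4 = 549
  white-flowered: 1098 × 1/4 = 274.5
Contribution of pink-flowered: (552 − 549)² / 549 = 0.0164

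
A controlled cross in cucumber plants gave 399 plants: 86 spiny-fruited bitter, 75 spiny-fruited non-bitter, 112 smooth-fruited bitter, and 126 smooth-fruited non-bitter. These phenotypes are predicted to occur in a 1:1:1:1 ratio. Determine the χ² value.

Total ratio parts = 4. Expected numbers out of 399:
  spiny-fruited bitter: 399 × 1/4 = 99.75
  spiny-fruited non-bitter: 399 × 1/4 = 99.75
  smooth-fruited bitter: 399 × 1/4 = 99.75
  smooth-fruited non-bitter: 399 × 1/4 = 99.75
χ² = Σ (O − E)² / E
  spiny-fruited bitter: (86 − 99.75)² / 99.75 = 1.8954
  spiny-fruited non-bitter: (75 − 99.75)² / 99.75 = 6.1410
  smooth-fruited bitter: (112 − 99.75)² / 99.75 = 1.5044
  smooth-fruited non-bitter: (126 − 99.75)² / 99.75 = 6.9079
χ² = 1.8954 + 6.1410 + 1.5044 + 6.9079 = 16.4487 ≈ 16.449

16.449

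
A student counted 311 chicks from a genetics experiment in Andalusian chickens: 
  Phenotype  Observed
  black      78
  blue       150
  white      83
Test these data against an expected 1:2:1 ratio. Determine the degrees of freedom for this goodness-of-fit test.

A goodness-of-fit test with 3 phenotype classes has df = 3 − 1 = 2.

2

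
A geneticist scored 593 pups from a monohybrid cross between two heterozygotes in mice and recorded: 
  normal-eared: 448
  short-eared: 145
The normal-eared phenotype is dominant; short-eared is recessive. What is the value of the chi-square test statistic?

0.095

For a monohybrid cross between heterozygotes with complete dominance, the expected phenotypic ratio is 3:1.
Expected counts for N = 593 under a 3:1 ratio (total parts = 4):
  normal-eared: 593 × 3/4 = 444.75
  short-eared: 593 × 1/4 = 148.25
χ² = Σ (O − E)² / E
  normal-eared: (448 − 444.75)² / 444.75 = 0.0237
  short-eared: (145 − 148.25)² / 148.25 = 0.0712
χ² = 0.0237 + 0.0712 = 0.0949 ≈ 0.095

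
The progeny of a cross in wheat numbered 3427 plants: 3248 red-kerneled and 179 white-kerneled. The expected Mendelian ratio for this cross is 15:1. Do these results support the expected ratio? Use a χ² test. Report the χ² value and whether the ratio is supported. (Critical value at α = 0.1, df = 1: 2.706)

The 15:1 ratio has 16 parts, so with N = 3427 the expected counts are:
  red-kerneled: 3427 × 15/16 = 3212.8125
  white-kerneled: 3427 × 1/16 = 214.1875
χ² = Σ (O − E)² / E
  red-kerneled: (3248 − 3212.8125)² / 3212.8125 = 0.3854
  white-kerneled: (179 − 214.1875)² / 214.1875 = 5.7807
χ² = 0.3854 + 5.7807 = 6.1661 ≈ 6.166
Degrees of freedom = 2 − 1 = 1; critical value at α = 0.1 is 2.706.
Since 6.166 > 2.706, we reject the null hypothesis — the data do not fit the 15:1 ratio.

6.166; not consistent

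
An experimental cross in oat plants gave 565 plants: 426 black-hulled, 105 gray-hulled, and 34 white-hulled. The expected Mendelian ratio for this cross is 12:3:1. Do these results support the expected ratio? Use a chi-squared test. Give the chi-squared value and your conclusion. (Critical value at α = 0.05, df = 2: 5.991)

0.069; consistent

Under the 12:3:1 hypothesis (Σ ratio = 16, N = 565):
  black-hulled: 565 × 12/16 = 423.75
  gray-hulled: 565 × 3/16 = 105.9375
  white-hulled: 565 × 1/16 = 35.3125
χ² = Σ (O − E)² / E
  black-hulled: (426 − 423.75)² / 423.75 = 0.0119
  gray-hulled: (105 − 105.9375)² / 105.9375 = 0.0083
  white-hulled: (34 − 35.3125)² / 35.3125 = 0.0488
χ² = 0.0119 + 0.0083 + 0.0488 = 0.069
Degrees of freedom = 3 − 1 = 2; critical value at α = 0.05 is 5.991.
Since 0.069 < 5.991, we fail to reject the null hypothesis — the data are consistent with the 12:3:1 ratio.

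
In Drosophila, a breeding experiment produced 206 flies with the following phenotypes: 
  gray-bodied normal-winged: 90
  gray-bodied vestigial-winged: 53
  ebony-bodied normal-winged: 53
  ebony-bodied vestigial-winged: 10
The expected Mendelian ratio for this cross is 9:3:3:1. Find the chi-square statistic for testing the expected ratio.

The 9:3:3:1 ratio has 16 parts, so with N = 206 the expected counts are:
  gray-bodied normal-winged: 206 × 9/16 = 115.875
  gray-bodied vestigial-winged: 206 × 3/16 = 38.625
  ebony-bodied normal-winged: 206 × 3/16 = 38.625
  ebony-bodied vestigial-winged: 206 × 1/16 = 12.875
χ² = Σ (O − E)² / E
  gray-bodied normal-winged: (90 − 115.875)² / 115.875 = 5.7779
  gray-bodied vestigial-winged: (53 − 38.625)² / 38.625 = 5.3499
  ebony-bodied normal-winged: (53 − 38.625)² / 38.625 = 5.3499
  ebony-bodied vestigial-winged: (10 − 12.875)² / 12.875 = 0.6420
χ² = 5.7779 + 5.3499 + 5.3499 + 0.6420 = 17.1197 ≈ 17.120

17.120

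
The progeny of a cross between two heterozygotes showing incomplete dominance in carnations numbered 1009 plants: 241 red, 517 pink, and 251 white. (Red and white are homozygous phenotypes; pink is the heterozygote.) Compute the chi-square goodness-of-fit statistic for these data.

0.818

With incomplete dominance, a heterozygote × heterozygote cross gives a 1:2:1 phenotypic ratio.
Total ratio parts = 4. Expected numbers out of 1009:
  red: 1009 × 1/4 = 252.25
  pink: 1009 × 2/4 = 504.5
  white: 1009 × 1/4 = 252.25
χ² = Σ (O − E)² / E
  red: (241 − 252.25)² / 252.25 = 0.5017
  pink: (517 − 504.5)² / 504.5 = 0.3097
  white: (251 − 252.25)² / 252.25 = 0.0062
χ² = 0.5017 + 0.3097 + 0.0062 = 0.8176 ≈ 0.818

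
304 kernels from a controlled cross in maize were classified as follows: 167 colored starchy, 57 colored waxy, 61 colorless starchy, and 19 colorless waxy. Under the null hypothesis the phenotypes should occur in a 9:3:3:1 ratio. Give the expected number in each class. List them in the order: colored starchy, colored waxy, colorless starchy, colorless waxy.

Total ratio parts = 16. Expected numbers out of 304:
  colored starchy: 304 × 9/16 = 171
  colored waxy: 304 × 3/16 = 57
  colorless starchy: 304 × 3/16 = 57
  colorless waxy: 304 × 1/16 = 19

171, 57, 57, 19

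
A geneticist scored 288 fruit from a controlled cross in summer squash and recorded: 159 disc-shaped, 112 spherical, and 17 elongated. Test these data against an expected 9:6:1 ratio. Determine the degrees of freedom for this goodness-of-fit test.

A goodness-of-fit test with 3 phenotype classes has df = 3 − 1 = 2.

2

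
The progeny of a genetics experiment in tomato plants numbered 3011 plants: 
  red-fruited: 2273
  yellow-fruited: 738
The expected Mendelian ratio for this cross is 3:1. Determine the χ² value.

Total ratio parts = 4. Expected numbers out of 3011:
  red-fruited: 3011 × 3/4 = 2258.25
  yellow-fruited: 3011 × 1/4 = 752.75
χ² = Σ (O − E)² / E
  red-fruited: (2273 − 2258.25)² / 2258.25 = 0.0963
  yellow-fruited: (738 − 752.75)² / 752.75 = 0.2890
χ² = 0.0963 + 0.2890 = 0.3853 ≈ 0.385

0.385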